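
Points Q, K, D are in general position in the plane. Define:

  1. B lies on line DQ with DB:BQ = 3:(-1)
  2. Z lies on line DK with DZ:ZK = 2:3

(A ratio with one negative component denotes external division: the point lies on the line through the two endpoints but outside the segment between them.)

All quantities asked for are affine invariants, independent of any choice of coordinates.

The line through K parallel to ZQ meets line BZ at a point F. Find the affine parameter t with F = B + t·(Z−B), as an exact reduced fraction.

t = -2

Choose coordinates Q = (0, 0), K = (1, 0), D = (0, 1).
1. B lies on line DQ with DB:BQ = 3:(-1) ⇒ B = (0, -1/2)
2. Z lies on line DK with DZ:ZK = 2:3 ⇒ Z = (2/5, 3/5)
through K parallel to ZQ: direction (-2/5, -3/5); meets BZ at F = (-4/5, -27/10)
F = B + t·(Z−B) with t = -2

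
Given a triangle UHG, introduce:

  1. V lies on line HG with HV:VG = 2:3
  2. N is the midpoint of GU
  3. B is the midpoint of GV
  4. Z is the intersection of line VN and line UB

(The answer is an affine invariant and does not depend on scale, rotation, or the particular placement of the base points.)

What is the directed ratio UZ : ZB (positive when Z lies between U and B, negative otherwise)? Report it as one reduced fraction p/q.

UZ:ZB = 2

Set U = (0, 0), H = (1, 0), G = (0, 1); any affine frame gives the same invariant.
1. V lies on line HG with HV:VG = 2:3 ⇒ V = (3/5, 2/5)
2. N is the midpoint of GU ⇒ N = (0, 1/2)
3. B is the midpoint of GV ⇒ B = (3/10, 7/10)
4. Z is the intersection of line VN and line UB ⇒ Z = (1/5, 7/15)
Z = U + t·(B−U) with t = 2/3, so UZ:ZB = t:(1−t) = 2/3:1/3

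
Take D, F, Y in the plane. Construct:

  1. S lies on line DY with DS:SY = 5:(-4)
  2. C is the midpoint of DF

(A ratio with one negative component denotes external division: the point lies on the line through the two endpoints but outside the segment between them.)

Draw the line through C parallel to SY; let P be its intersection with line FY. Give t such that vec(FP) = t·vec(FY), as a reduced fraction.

t = 1/2

Choose coordinates D = (0, 0), F = (1, 0), Y = (0, 1).
1. S lies on line DY with DS:SY = 5:(-4) ⇒ S = (0, 5)
2. C is the midpoint of DF ⇒ C = (1/2, 0)
through C parallel to SY: direction (0, -4); meets FY at P = (1/2, 1/2)
P = F + t·(Y−F) with t = 1/2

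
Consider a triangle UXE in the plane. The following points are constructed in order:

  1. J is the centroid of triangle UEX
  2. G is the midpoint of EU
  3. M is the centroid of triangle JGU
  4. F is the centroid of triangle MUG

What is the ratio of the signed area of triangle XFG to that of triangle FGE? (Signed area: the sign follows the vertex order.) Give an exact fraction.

Choose coordinates U = (0, 0), X = (1, 0), E = (0, 1).
1. J is the centroid of triangle UEX ⇒ J = (1/3, 1/3)
2. G is the midpoint of EU ⇒ G = (0, 1/2)
3. M is the centroid of triangle JGU ⇒ M = (1/9, 5/18)
4. F is the centroid of triangle MUG ⇒ F = (1/27, 7/27)
2·[XFG] = -2/9, 2·[FGE] = -1/54
[XFG]:[FGE] = -2/9:-1/54 = 12

[XFG]:[FGE] = 12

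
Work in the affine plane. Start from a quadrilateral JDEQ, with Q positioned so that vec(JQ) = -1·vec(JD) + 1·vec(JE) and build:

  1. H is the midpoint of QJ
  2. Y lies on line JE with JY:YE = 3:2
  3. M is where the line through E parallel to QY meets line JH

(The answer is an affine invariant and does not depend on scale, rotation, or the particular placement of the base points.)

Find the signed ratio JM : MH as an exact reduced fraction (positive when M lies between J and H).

Set J = (0, 0), D = (1, 0), E = (0, 1), Q = (-1, 1); any affine frame gives the same invariant.
1. H is the midpoint of QJ ⇒ H = (-1/2, 1/2)
2. Y lies on line JE with JY:YE = 3:2 ⇒ Y = (0, 3/5)
3. M is where the line through E parallel to QY meets line JH ⇒ M = (-5/3, 5/3)
M = J + t·(H−J) with t = 10/3, so JM:MH = t:(1−t) = 10/3:-7/3

JM:MH = -10/7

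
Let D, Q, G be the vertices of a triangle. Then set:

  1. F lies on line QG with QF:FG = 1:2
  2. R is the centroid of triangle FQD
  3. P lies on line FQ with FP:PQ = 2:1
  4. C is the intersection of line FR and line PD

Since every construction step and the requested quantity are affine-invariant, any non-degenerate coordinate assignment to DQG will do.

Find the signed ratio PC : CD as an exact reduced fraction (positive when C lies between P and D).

Choose coordinates D = (0, 0), Q = (1, 0), G = (0, 1).
1. F lies on line QG with QF:FG = 1:2 ⇒ F = (2/3, 1/3)
2. R is the centroid of triangle FQD ⇒ R = (5/9, 1/9)
3. P lies on line FQ with FP:PQ = 2:1 ⇒ P = (8/9, 1/9)
4. C is the intersection of line FR and line PD ⇒ C = (8/15, 1/15)
C = P + t·(D−P) with t = 2/5, so PC:CD = t:(1−t) = 2/5:3/5

PC:CD = 2/3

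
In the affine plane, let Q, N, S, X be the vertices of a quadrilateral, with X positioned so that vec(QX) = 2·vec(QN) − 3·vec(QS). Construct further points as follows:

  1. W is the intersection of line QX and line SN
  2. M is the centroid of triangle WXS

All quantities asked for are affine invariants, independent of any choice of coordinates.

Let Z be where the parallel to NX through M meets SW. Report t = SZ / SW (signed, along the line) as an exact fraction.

Work in coordinates with Q = (0, 0), N = (1, 0), S = (0, 1), X = (2, -3).
1. W is the intersection of line QX and line SN ⇒ W = (-2, 3)
2. M is the centroid of triangle WXS ⇒ M = (0, 1/3)
through M parallel to NX: direction (1, -3); meets SW at Z = (-1/3, 4/3)
Z = S + t·(W−S) with t = 1/6

t = 1/6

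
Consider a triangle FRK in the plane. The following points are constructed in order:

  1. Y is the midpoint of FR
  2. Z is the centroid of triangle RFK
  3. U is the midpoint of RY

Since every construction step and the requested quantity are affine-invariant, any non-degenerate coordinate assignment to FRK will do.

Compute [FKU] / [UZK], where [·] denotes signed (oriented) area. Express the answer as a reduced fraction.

[FKU]:[UZK] = 9/2

Assign F = (0, 0), R = (1, 0), K = (0, 1) — the answer is frame-independent, so this choice is without loss of generality.
1. Y is the midpoint of FR ⇒ Y = (1/2, 0)
2. Z is the centroid of triangle RFK ⇒ Z = (1/3, 1/3)
3. U is the midpoint of RY ⇒ U = (3/4, 0)
2·[FKU] = -3/4, 2·[UZK] = -1/6
[FKU]:[UZK] = -3/4:-1/6 = 9/2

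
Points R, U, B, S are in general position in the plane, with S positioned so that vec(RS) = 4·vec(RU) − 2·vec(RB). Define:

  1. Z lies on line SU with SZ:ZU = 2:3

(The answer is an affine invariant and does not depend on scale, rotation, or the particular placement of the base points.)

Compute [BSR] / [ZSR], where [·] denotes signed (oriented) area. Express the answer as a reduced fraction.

[BSR]:[ZSR] = 5

Choose coordinates R = (0, 0), U = (1, 0), B = (0, 1), S = (4, -2).
1. Z lies on line SU with SZ:ZU = 2:3 ⇒ Z = (14/5, -6/5)
2·[BSR] = -4, 2·[ZSR] = -4/5
[BSR]:[ZSR] = -4:-4/5 = 5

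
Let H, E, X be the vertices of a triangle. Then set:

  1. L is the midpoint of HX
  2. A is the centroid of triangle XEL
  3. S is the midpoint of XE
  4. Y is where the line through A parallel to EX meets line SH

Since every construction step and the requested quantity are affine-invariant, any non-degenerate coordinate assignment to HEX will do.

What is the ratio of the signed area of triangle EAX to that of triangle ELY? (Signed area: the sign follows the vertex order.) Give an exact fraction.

Set H = (0, 0), E = (1, 0), X = (0, 1); any affine frame gives the same invariant.
1. L is the midpoint of HX ⇒ L = (0, 1/2)
2. A is the centroid of triangle XEL ⇒ A = (1/3, 1/2)
3. S is the midpoint of XE ⇒ S = (1/2, 1/2)
4. Y is where the line through A parallel to EX meets line SH ⇒ Y = (5/12, 5/12)
2·[EAX] = -1/6, 2·[ELY] = -1/8
[EAX]:[ELY] = -1/6:-1/8 = 4/3

[EAX]:[ELY] = 4/3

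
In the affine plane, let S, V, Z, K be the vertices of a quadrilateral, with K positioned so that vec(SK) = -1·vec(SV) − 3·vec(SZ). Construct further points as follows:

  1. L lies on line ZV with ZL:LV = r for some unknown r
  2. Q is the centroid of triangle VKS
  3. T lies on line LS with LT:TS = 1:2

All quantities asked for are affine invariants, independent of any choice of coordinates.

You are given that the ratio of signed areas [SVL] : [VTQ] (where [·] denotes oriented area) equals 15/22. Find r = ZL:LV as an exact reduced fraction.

Set S = (0, 0), V = (1, 0), Z = (0, 1), K = (-1, -3); any affine frame gives the same invariant.
1. With ZL:LV = r, write λ = r/(r+1) so L = Z + λ·(V−Z); L is affine-linear in λ
2. Q is the centroid of triangle VKS ⇒ Q = (0, -1)
3. T lies on line LS with LT:TS = 1:2 ⇒ T is an affine combination of earlier points and hence also affine-linear in λ
Every point depending on L is an affine combination of L and λ-independent points, so each such coordinate is linear in λ; the λ² term in each signed area is a multiple of (V−Z)×(V−Z) = 0, so 2·[SVL] and 2·[VTQ] are each linear in λ. Evaluating at λ=0 and λ=1:
  2·[SVL] = −λ + 1,   2·[VTQ] = -4/3·λ + 5/3
So [SVL]:[VTQ] = (−λ + 1) / (-4/3·λ + 5/3). Setting this equal to 15/22:
  −λ + 1 = 15/22·(-4/3·λ + 5/3)  ⇒  λ = -3/2
Then r = λ/(1−λ) = (-3/2)/(5/2) = -3/5. Check: with r = -3/5, L = (-3/2, 5/2) and [SVL]:[VTQ] = 15/22 as required.

r = -3/5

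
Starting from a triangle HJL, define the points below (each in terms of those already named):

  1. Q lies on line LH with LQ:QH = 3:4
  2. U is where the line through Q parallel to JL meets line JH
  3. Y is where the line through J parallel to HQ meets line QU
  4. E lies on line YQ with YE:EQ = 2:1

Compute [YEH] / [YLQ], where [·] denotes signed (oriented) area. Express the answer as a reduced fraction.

[YEH]:[YLQ] = 8/9

Assign H = (0, 0), J = (1, 0), L = (0, 1) — the answer is frame-independent, so this choice is without loss of generality.
1. Q lies on line LH with LQ:QH = 3:4 ⇒ Q = (0, 4/7)
2. U is where the line through Q parallel to JL meets line JH ⇒ U = (4/7, 0)
3. Y is where the line through J parallel to HQ meets line QU ⇒ Y = (1, -3/7)
4. E lies on line YQ with YE:EQ = 2:1 ⇒ E = (1/3, 5/21)
2·[YEH] = 8/21, 2·[YLQ] = 3/7
[YEH]:[YLQ] = 8/21:3/7 = 8/9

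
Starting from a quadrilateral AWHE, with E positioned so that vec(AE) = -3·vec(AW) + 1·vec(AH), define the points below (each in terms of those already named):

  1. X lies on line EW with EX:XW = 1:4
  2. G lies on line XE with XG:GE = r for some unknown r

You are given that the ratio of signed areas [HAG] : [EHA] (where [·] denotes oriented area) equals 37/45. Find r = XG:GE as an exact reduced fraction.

Assign A = (0, 0), W = (1, 0), H = (0, 1), E = (-3, 1) — the answer is frame-independent, so this choice is without loss of generality.
1. X lies on line EW with EX:XW = 1:4 ⇒ X = (-11/5, 4/5)
2. With XG:GE = r, write λ = r/(r+1) so G = X + λ·(E−X); G is affine-linear in λ
Every point depending on G is an affine combination of G and λ-independent points, so each such coordinate is linear in λ; the λ² term in each signed area is a multiple of (E−X)×(E−X) = 0, so 2·[HAG] and 2·[EHA] are each linear in λ. Evaluating at λ=0 and λ=1:
  2·[HAG] = -4/5·λ − 11/5,   2·[EHA] = -3
So [HAG]:[EHA] = (-4/5·λ − 11/5) / (-3). Setting this equal to 37/45:
  -4/5·λ − 11/5 = 37/45·(-3)  ⇒  λ = 1/3
Then r = λ/(1−λ) = (1/3)/(2/3) = 1/2. Check: with r = 1/2, G = (-37/15, 13/15) and [HAG]:[EHA] = 37/45 as required.

r = 1/2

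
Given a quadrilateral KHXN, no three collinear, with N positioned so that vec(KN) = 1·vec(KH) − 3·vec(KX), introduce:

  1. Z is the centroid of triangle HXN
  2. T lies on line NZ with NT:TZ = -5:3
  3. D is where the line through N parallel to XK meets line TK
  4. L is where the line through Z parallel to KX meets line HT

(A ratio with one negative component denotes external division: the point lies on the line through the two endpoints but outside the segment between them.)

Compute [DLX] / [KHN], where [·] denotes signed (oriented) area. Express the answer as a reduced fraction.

[DLX]:[KHN] = 158/45

Set K = (0, 0), H = (1, 0), X = (0, 1), N = (1, -3); any affine frame gives the same invariant.
1. Z is the centroid of triangle HXN ⇒ Z = (2/3, -2/3)
2. T lies on line NZ with NT:TZ = -5:3 ⇒ T = (1/6, 17/6)
3. D is where the line through N parallel to XK meets line TK ⇒ D = (1, 17)
4. L is where the line through Z parallel to KX meets line HT ⇒ L = (2/3, 17/15)
2·[DLX] = -158/15, 2·[KHN] = -3
[DLX]:[KHN] = -158/15:-3 = 158/45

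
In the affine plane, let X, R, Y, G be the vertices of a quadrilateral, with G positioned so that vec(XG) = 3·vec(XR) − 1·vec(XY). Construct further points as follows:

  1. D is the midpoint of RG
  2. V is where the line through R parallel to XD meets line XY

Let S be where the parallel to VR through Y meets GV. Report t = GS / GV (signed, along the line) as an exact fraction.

t = 5/2

Assign X = (0, 0), R = (1, 0), Y = (0, 1), G = (3, -1) — the answer is frame-independent, so this choice is without loss of generality.
1. D is the midpoint of RG ⇒ D = (2, -1/2)
2. V is where the line through R parallel to XD meets line XY ⇒ V = (0, 1/4)
through Y parallel to VR: direction (1, -1/4); meets GV at S = (-9/2, 17/8)
S = G + t·(V−G) with t = 5/2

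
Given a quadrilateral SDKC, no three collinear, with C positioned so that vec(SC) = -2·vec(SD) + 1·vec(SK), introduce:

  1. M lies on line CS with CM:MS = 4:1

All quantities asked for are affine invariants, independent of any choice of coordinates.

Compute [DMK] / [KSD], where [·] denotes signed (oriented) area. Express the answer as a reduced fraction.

[DMK]:[KSD] = -6/5

Choose coordinates S = (0, 0), D = (1, 0), K = (0, 1), C = (-2, 1).
1. M lies on line CS with CM:MS = 4:1 ⇒ M = (-2/5, 1/5)
2·[DMK] = -6/5, 2·[KSD] = 1
[DMK]:[KSD] = -6/5:1 = -6/5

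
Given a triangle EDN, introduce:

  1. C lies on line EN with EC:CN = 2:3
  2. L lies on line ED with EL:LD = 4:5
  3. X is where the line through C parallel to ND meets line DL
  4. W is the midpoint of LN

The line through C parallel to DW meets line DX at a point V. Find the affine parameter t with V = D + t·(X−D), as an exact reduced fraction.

Assign E = (0, 0), D = (1, 0), N = (0, 1) — the answer is frame-independent, so this choice is without loss of generality.
1. C lies on line EN with EC:CN = 2:3 ⇒ C = (0, 2/5)
2. L lies on line ED with EL:LD = 4:5 ⇒ L = (4/9, 0)
3. X is where the line through C parallel to ND meets line DL ⇒ X = (2/5, 0)
4. W is the midpoint of LN ⇒ W = (2/9, 1/2)
through C parallel to DW: direction (-7/9, 1/2); meets DX at V = (28/45, 0)
V = D + t·(X−D) with t = 17/27

t = 17/27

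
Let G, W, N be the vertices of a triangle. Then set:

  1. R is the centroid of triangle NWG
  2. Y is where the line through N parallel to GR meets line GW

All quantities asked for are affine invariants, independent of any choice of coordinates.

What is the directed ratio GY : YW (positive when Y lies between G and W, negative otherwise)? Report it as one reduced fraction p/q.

GY:YW = -1/2

Choose coordinates G = (0, 0), W = (1, 0), N = (0, 1).
1. R is the centroid of triangle NWG ⇒ R = (1/3, 1/3)
2. Y is where the line through N parallel to GR meets line GW ⇒ Y = (-1, 0)
Y = G + t·(W−G) with t = -1, so GY:YW = t:(1−t) = -1:2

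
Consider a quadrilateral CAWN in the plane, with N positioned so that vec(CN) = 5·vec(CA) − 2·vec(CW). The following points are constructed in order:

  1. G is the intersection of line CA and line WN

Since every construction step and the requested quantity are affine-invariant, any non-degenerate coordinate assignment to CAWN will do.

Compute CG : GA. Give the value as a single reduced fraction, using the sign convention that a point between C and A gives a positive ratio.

CG:GA = -5/2

Set C = (0, 0), A = (1, 0), W = (0, 1), N = (5, -2); any affine frame gives the same invariant.
1. G is the intersection of line CA and line WN ⇒ G = (5/3, 0)
G = C + t·(A−C) with t = 5/3, so CG:GA = t:(1−t) = 5/3:-2/3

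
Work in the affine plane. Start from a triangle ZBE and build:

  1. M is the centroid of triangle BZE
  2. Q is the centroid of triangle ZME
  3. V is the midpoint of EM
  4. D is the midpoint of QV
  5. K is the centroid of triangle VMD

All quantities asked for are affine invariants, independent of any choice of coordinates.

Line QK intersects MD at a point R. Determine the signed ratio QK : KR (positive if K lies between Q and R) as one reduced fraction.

Choose coordinates Z = (0, 0), B = (1, 0), E = (0, 1).
1. M is the centroid of triangle BZE ⇒ M = (1/3, 1/3)
2. Q is the centroid of triangle ZME ⇒ Q = (1/9, 4/9)
3. V is the midpoint of EM ⇒ V = (1/6, 2/3)
4. D is the midpoint of QV ⇒ D = (5/36, 5/9)
5. K is the centroid of triangle VMD ⇒ K = (23/108, 14/27)
line QK meets MD at R = (3/16, 1/2)
K = Q + t·(R−Q) with t = 4/3, so QK:KR = 4/3:-1/3

QK:KR = -4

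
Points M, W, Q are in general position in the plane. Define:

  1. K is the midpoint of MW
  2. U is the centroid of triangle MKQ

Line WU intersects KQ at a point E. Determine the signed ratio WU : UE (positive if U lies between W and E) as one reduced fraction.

WU:UE = -4

Choose coordinates M = (0, 0), W = (1, 0), Q = (0, 1).
1. K is the midpoint of MW ⇒ K = (1/2, 0)
2. U is the centroid of triangle MKQ ⇒ U = (1/6, 1/3)
line WU meets KQ at E = (3/8, 1/4)
U = W + t·(E−W) with t = 4/3, so WU:UE = 4/3:-1/3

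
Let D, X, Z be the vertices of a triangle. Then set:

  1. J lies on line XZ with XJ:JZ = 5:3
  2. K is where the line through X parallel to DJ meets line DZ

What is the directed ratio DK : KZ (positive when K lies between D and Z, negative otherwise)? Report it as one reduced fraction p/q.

Work in coordinates with D = (0, 0), X = (1, 0), Z = (0, 1).
1. J lies on line XZ with XJ:JZ = 5:3 ⇒ J = (3/8, 5/8)
2. K is where the line through X parallel to DJ meets line DZ ⇒ K = (0, -5/3)
K = D + t·(Z−D) with t = -5/3, so DK:KZ = t:(1−t) = -5/3:8/3

DK:KZ = -5/8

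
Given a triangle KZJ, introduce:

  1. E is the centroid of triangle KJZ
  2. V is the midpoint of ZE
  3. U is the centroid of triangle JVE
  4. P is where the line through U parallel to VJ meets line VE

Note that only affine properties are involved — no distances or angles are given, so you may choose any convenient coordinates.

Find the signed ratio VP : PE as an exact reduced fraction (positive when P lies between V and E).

Choose coordinates K = (0, 0), Z = (1, 0), J = (0, 1).
1. E is the centroid of triangle KJZ ⇒ E = (1/3, 1/3)
2. V is the midpoint of ZE ⇒ V = (2/3, 1/6)
3. U is the centroid of triangle JVE ⇒ U = (1/3, 1/2)
4. P is where the line through U parallel to VJ meets line VE ⇒ P = (5/9, 2/9)
P = V + t·(E−V) with t = 1/3, so VP:PE = t:(1−t) = 1/3:2/3

VP:PE = 1/2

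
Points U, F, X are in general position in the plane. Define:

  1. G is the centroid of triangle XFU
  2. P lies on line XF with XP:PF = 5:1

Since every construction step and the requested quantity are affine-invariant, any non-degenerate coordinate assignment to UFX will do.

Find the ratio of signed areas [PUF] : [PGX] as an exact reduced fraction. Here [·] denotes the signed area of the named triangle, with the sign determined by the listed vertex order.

[PUF]:[PGX] = -3/5

Work in coordinates with U = (0, 0), F = (1, 0), X = (0, 1).
1. G is the centroid of triangle XFU ⇒ G = (1/3, 1/3)
2. P lies on line XF with XP:PF = 5:1 ⇒ P = (5/6, 1/6)
2·[PUF] = 1/6, 2·[PGX] = -5/18
[PUF]:[PGX] = 1/6:-5/18 = -3/5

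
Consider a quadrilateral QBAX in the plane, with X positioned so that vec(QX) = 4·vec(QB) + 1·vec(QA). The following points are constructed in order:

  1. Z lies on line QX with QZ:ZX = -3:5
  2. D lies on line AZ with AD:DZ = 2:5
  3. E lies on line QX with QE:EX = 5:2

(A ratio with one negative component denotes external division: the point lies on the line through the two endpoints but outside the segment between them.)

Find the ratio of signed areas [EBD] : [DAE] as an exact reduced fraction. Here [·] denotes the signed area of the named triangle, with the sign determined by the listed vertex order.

Choose coordinates Q = (0, 0), B = (1, 0), A = (0, 1), X = (4, 1).
1. Z lies on line QX with QZ:ZX = -3:5 ⇒ Z = (-6, -3/2)
2. D lies on line AZ with AD:DZ = 2:5 ⇒ D = (-12/7, 2/7)
3. E lies on line QX with QE:EX = 5:2 ⇒ E = (20/7, 5/7)
2·[EBD] = -121/49, 2·[DAE] = -124/49
[EBD]:[DAE] = -121/49:-124/49 = 121/124

[EBD]:[DAE] = 121/124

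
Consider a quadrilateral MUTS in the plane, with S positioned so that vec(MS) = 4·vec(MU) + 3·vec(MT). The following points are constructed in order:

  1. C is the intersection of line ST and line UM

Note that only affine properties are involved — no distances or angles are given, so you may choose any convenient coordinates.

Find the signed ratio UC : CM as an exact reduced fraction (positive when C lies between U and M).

UC:CM = -3/2

Work in coordinates with M = (0, 0), U = (1, 0), T = (0, 1), S = (4, 3).
1. C is the intersection of line ST and line UM ⇒ C = (-2, 0)
C = U + t·(M−U) with t = 3, so UC:CM = t:(1−t) = 3:-2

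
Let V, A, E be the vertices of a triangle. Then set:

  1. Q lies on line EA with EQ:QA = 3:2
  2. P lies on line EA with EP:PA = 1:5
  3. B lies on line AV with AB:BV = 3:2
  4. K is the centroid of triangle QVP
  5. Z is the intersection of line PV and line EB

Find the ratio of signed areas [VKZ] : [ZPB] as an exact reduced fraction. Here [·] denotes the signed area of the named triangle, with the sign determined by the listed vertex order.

[VKZ]:[ZPB] = -26/15

Assign V = (0, 0), A = (1, 0), E = (0, 1) — the answer is frame-independent, so this choice is without loss of generality.
1. Q lies on line EA with EQ:QA = 3:2 ⇒ Q = (3/5, 2/5)
2. P lies on line EA with EP:PA = 1:5 ⇒ P = (1/6, 5/6)
3. B lies on line AV with AB:BV = 3:2 ⇒ B = (2/5, 0)
4. K is the centroid of triangle QVP ⇒ K = (23/90, 37/90)
5. Z is the intersection of line PV and line EB ⇒ Z = (2/15, 2/3)
2·[VKZ] = 26/225, 2·[ZPB] = -1/15
[VKZ]:[ZPB] = 26/225:-1/15 = -26/15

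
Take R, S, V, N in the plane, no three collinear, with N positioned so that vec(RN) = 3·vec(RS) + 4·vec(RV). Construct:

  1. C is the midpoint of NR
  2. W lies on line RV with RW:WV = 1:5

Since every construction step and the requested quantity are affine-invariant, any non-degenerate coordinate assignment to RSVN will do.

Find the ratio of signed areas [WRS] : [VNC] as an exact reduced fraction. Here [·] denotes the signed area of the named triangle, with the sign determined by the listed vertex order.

[WRS]:[VNC] = -1/9

Set R = (0, 0), S = (1, 0), V = (0, 1), N = (3, 4); any affine frame gives the same invariant.
1. C is the midpoint of NR ⇒ C = (3/2, 2)
2. W lies on line RV with RW:WV = 1:5 ⇒ W = (0, 1/6)
2·[WRS] = 1/6, 2·[VNC] = -3/2
[WRS]:[VNC] = 1/6:-3/2 = -1/9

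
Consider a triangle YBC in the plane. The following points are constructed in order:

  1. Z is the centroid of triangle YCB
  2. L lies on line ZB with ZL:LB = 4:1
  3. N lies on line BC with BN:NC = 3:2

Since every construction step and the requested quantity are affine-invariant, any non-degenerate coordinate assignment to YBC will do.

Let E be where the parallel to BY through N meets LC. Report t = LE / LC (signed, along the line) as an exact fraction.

Choose coordinates Y = (0, 0), B = (1, 0), C = (0, 1).
1. Z is the centroid of triangle YCB ⇒ Z = (1/3, 1/3)
2. L lies on line ZB with ZL:LB = 4:1 ⇒ L = (13/15, 1/15)
3. N lies on line BC with BN:NC = 3:2 ⇒ N = (2/5, 3/5)
through N parallel to BY: direction (-1, 0); meets LC at E = (13/35, 3/5)
E = L + t·(C−L) with t = 4/7

t = 4/7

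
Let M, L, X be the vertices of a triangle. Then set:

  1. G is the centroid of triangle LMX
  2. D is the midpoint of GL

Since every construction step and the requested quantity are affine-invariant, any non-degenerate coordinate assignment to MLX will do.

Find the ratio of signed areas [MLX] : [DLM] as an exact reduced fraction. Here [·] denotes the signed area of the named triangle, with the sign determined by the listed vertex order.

[MLX]:[DLM] = -6

Set M = (0, 0), L = (1, 0), X = (0, 1); any affine frame gives the same invariant.
1. G is the centroid of triangle LMX ⇒ G = (1/3, 1/3)
2. D is the midpoint of GL ⇒ D = (2/3, 1/6)
2·[MLX] = 1, 2·[DLM] = -1/6
[MLX]:[DLM] = 1:-1/6 = -6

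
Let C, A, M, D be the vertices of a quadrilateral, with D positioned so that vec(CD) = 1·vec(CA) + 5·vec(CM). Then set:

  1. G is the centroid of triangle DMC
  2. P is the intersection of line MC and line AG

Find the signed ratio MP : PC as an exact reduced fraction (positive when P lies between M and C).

Set C = (0, 0), A = (1, 0), M = (0, 1), D = (1, 5); any affine frame gives the same invariant.
1. G is the centroid of triangle DMC ⇒ G = (1/3, 2)
2. P is the intersection of line MC and line AG ⇒ P = (0, 3)
P = M + t·(C−M) with t = -2, so MP:PC = t:(1−t) = -2:3

MP:PC = -2/3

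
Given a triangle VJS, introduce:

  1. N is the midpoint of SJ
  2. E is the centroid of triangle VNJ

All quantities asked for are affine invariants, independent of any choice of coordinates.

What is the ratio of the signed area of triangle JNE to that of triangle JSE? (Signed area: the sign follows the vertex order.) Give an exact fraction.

[JNE]:[JSE] = 1/2

Work in coordinates with V = (0, 0), J = (1, 0), S = (0, 1).
1. N is the midpoint of SJ ⇒ N = (1/2, 1/2)
2. E is the centroid of triangle VNJ ⇒ E = (1/2, 1/6)
2·[JNE] = 1/6, 2·[JSE] = 1/3
[JNE]:[JSE] = 1/6:1/3 = 1/2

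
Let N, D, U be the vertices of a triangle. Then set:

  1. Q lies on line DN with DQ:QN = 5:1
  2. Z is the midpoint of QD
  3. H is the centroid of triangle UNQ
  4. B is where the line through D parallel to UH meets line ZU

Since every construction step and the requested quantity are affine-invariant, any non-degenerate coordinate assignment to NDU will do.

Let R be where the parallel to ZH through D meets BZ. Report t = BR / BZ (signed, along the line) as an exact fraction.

Set N = (0, 0), D = (1, 0), U = (0, 1); any affine frame gives the same invariant.
1. Q lies on line DN with DQ:QN = 5:1 ⇒ Q = (1/6, 0)
2. Z is the midpoint of QD ⇒ Z = (7/12, 0)
3. H is the centroid of triangle UNQ ⇒ H = (1/18, 1/3)
4. B is where the line through D parallel to UH meets line ZU ⇒ B = (77/72, -5/6)
through D parallel to ZH: direction (-19/36, 1/3); meets BZ at R = (49/144, 5/12)
R = B + t·(Z−B) with t = 3/2

t = 3/2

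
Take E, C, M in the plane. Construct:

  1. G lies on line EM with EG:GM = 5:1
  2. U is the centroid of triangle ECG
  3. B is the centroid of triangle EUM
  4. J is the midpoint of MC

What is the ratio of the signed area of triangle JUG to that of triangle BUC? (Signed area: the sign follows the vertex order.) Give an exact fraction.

[JUG]:[BUC] = -9/2

Assign E = (0, 0), C = (1, 0), M = (0, 1) — the answer is frame-independent, so this choice is without loss of generality.
1. G lies on line EM with EG:GM = 5:1 ⇒ G = (0, 5/6)
2. U is the centroid of triangle ECG ⇒ U = (1/3, 5/18)
3. B is the centroid of triangle EUM ⇒ B = (1/9, 23/54)
4. J is the midpoint of MC ⇒ J = (1/2, 1/2)
2·[JUG] = -1/6, 2·[BUC] = 1/27
[JUG]:[BUC] = -1/6:1/27 = -9/2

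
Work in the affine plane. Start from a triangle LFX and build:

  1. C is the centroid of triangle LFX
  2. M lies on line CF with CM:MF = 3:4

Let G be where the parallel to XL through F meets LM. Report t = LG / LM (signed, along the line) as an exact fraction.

Choose coordinates L = (0, 0), F = (1, 0), X = (0, 1).
1. C is the centroid of triangle LFX ⇒ C = (1/3, 1/3)
2. M lies on line CF with CM:MF = 3:4 ⇒ M = (13/21, 4/21)
through F parallel to XL: direction (0, -1); meets LM at G = (1, 4/13)
G = L + t·(M−L) with t = 21/13

t = 21/13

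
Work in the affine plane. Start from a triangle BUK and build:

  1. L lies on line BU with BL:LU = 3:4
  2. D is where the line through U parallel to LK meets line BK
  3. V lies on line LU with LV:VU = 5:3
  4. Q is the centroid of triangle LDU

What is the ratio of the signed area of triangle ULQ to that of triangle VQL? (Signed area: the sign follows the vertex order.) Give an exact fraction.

[ULQ]:[VQL] = -8/5

Work in coordinates with B = (0, 0), U = (1, 0), K = (0, 1).
1. L lies on line BU with BL:LU = 3:4 ⇒ L = (3/7, 0)
2. D is where the line through U parallel to LK meets line BK ⇒ D = (0, 7/3)
3. V lies on line LU with LV:VU = 5:3 ⇒ V = (11/14, 0)
4. Q is the centroid of triangle LDU ⇒ Q = (10/21, 7/9)
2·[ULQ] = -4/9, 2·[VQL] = 5/18
[ULQ]:[VQL] = -4/9:5/18 = -8/5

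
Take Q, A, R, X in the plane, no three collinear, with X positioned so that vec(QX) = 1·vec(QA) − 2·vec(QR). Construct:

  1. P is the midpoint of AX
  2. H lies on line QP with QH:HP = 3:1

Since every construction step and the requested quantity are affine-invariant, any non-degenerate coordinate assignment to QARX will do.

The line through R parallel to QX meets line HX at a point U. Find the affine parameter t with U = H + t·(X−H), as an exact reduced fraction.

t = -1/3

Work in coordinates with Q = (0, 0), A = (1, 0), R = (0, 1), X = (1, -2).
1. P is the midpoint of AX ⇒ P = (1, -1)
2. H lies on line QP with QH:HP = 3:1 ⇒ H = (3/4, -3/4)
through R parallel to QX: direction (1, -2); meets HX at U = (2/3, -1/3)
U = H + t·(X−H) with t = -1/3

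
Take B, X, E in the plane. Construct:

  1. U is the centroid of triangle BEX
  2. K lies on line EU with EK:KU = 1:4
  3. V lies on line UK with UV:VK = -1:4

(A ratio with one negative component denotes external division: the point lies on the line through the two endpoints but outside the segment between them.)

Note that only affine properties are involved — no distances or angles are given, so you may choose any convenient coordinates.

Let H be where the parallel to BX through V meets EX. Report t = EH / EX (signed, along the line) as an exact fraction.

Choose coordinates B = (0, 0), X = (1, 0), E = (0, 1).
1. U is the centroid of triangle BEX ⇒ U = (1/3, 1/3)
2. K lies on line EU with EK:KU = 1:4 ⇒ K = (1/15, 13/15)
3. V lies on line UK with UV:VK = -1:4 ⇒ V = (19/45, 7/45)
through V parallel to BX: direction (1, 0); meets EX at H = (38/45, 7/45)
H = E + t·(X−E) with t = 38/45

t = 38/45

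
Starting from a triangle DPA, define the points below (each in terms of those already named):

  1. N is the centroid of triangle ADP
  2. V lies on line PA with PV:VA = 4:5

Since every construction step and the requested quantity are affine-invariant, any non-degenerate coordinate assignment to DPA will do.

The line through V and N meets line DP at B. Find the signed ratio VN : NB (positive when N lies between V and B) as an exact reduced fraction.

Assign D = (0, 0), P = (1, 0), A = (0, 1) — the answer is frame-independent, so this choice is without loss of generality.
1. N is the centroid of triangle ADP ⇒ N = (1/3, 1/3)
2. V lies on line PA with PV:VA = 4:5 ⇒ V = (5/9, 4/9)
line VN meets DP at B = (-1/3, 0)
N = V + t·(B−V) with t = 1/4, so VN:NB = 1/4:3/4

VN:NB = 1/3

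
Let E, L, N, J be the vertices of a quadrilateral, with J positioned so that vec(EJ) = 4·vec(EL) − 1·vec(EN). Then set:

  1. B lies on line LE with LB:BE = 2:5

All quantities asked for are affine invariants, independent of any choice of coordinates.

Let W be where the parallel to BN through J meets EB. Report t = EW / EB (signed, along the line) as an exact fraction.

Assign E = (0, 0), L = (1, 0), N = (0, 1), J = (4, -1) — the answer is frame-independent, so this choice is without loss of generality.
1. B lies on line LE with LB:BE = 2:5 ⇒ B = (5/7, 0)
through J parallel to BN: direction (-5/7, 1); meets EB at W = (23/7, 0)
W = E + t·(B−E) with t = 23/5

t = 23/5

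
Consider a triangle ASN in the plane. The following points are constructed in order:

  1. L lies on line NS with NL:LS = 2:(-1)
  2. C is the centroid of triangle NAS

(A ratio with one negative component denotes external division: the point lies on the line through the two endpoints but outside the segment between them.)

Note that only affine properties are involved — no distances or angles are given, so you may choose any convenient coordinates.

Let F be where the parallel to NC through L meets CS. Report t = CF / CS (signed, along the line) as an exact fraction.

Work in coordinates with A = (0, 0), S = (1, 0), N = (0, 1).
1. L lies on line NS with NL:LS = 2:(-1) ⇒ L = (2, -1)
2. C is the centroid of triangle NAS ⇒ C = (1/3, 1/3)
through L parallel to NC: direction (1/3, -2/3); meets CS at F = (5/3, -1/3)
F = C + t·(S−C) with t = 2

t = 2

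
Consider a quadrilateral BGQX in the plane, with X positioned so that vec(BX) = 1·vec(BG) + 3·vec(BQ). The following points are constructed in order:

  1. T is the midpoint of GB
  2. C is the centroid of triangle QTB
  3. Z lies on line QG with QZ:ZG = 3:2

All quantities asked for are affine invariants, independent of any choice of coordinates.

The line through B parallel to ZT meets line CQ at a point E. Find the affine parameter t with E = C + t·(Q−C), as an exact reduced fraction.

Work in coordinates with B = (0, 0), G = (1, 0), Q = (0, 1), X = (1, 3).
1. T is the midpoint of GB ⇒ T = (1/2, 0)
2. C is the centroid of triangle QTB ⇒ C = (1/6, 1/3)
3. Z lies on line QG with QZ:ZG = 3:2 ⇒ Z = (3/5, 2/5)
through B parallel to ZT: direction (-1/10, -2/5); meets CQ at E = (1/8, 1/2)
E = C + t·(Q−C) with t = 1/4

t = 1/4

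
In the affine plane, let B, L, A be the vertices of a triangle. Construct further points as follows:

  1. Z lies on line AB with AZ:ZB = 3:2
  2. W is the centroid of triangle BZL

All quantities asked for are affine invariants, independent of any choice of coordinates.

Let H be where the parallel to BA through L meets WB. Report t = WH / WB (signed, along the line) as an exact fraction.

Work in coordinates with B = (0, 0), L = (1, 0), A = (0, 1).
1. Z lies on line AB with AZ:ZB = 3:2 ⇒ Z = (0, 2/5)
2. W is the centroid of triangle BZL ⇒ W = (1/3, 2/15)
through L parallel to BA: direction (0, 1); meets WB at H = (1, 2/5)
H = W + t·(B−W) with t = -2

t = -2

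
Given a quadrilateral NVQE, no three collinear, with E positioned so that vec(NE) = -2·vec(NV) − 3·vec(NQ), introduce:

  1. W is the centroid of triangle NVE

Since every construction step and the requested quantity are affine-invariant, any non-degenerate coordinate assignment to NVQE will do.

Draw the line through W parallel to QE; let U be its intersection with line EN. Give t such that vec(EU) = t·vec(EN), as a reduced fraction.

t = 4/3

Work in coordinates with N = (0, 0), V = (1, 0), Q = (0, 1), E = (-2, -3).
1. W is the centroid of triangle NVE ⇒ W = (-1/3, -1)
through W parallel to QE: direction (-2, -4); meets EN at U = (2/3, 1)
U = E + t·(N−E) with t = 4/3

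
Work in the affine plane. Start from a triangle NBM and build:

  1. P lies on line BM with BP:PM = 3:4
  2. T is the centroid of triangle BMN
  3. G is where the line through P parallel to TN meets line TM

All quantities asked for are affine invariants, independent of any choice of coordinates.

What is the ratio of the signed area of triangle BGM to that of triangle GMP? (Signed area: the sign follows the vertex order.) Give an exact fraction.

[BGM]:[GMP] = 7/4

Assign N = (0, 0), B = (1, 0), M = (0, 1) — the answer is frame-independent, so this choice is without loss of generality.
1. P lies on line BM with BP:PM = 3:4 ⇒ P = (4/7, 3/7)
2. T is the centroid of triangle BMN ⇒ T = (1/3, 1/3)
3. G is where the line through P parallel to TN meets line TM ⇒ G = (8/21, 5/21)
2·[BGM] = -8/21, 2·[GMP] = -32/147
[BGM]:[GMP] = -8/21:-32/147 = 7/4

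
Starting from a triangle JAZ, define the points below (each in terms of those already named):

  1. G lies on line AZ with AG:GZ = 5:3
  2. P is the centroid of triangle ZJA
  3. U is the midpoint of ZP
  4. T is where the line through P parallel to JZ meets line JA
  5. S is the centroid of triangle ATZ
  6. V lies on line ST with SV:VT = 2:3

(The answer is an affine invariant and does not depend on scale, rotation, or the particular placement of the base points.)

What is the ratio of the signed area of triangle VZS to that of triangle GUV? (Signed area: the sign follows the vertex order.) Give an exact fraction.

[VZS]:[GUV] = -64/63

Choose coordinates J = (0, 0), A = (1, 0), Z = (0, 1).
1. G lies on line AZ with AG:GZ = 5:3 ⇒ G = (3/8, 5/8)
2. P is the centroid of triangle ZJA ⇒ P = (1/3, 1/3)
3. U is the midpoint of ZP ⇒ U = (1/6, 2/3)
4. T is where the line through P parallel to JZ meets line JA ⇒ T = (1/3, 0)
5. S is the centroid of triangle ATZ ⇒ S = (4/9, 1/3)
6. V lies on line ST with SV:VT = 2:3 ⇒ V = (2/5, 1/5)
2·[VZS] = -4/45, 2·[GUV] = 7/80
[VZS]:[GUV] = -4/45:7/80 = -64/63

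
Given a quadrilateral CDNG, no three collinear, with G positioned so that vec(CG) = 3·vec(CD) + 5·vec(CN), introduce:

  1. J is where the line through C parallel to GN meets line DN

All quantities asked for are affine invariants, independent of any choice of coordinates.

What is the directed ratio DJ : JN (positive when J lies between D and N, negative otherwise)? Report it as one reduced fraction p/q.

Work in coordinates with C = (0, 0), D = (1, 0), N = (0, 1), G = (3, 5).
1. J is where the line through C parallel to GN meets line DN ⇒ J = (3/7, 4/7)
J = D + t·(N−D) with t = 4/7, so DJ:JN = t:(1−t) = 4/7:3/7

DJ:JN = 4/3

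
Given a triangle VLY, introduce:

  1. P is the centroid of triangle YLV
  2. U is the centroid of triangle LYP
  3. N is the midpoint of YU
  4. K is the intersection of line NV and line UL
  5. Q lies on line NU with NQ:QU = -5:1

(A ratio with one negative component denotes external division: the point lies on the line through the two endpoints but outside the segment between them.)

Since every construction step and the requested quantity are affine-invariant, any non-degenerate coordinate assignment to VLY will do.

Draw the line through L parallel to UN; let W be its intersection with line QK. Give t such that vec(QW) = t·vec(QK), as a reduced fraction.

Set V = (0, 0), L = (1, 0), Y = (0, 1); any affine frame gives the same invariant.
1. P is the centroid of triangle YLV ⇒ P = (1/3, 1/3)
2. U is the centroid of triangle LYP ⇒ U = (4/9, 4/9)
3. N is the midpoint of YU ⇒ N = (2/9, 13/18)
4. K is the intersection of line NV and line UL ⇒ K = (16/81, 52/81)
5. Q lies on line NU with NQ:QU = -5:1 ⇒ Q = (1/2, 3/8)
through L parallel to UN: direction (-2/9, 5/18); meets QK at W = (85/72, -65/288)
W = Q + t·(K−Q) with t = -9/4

t = -9/4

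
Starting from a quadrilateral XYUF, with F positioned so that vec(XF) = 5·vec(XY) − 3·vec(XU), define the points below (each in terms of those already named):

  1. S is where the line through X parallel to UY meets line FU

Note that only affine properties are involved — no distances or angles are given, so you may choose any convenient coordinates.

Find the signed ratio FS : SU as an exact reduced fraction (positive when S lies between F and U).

FS:SU = -2

Choose coordinates X = (0, 0), Y = (1, 0), U = (0, 1), F = (5, -3).
1. S is where the line through X parallel to UY meets line FU ⇒ S = (-5, 5)
S = F + t·(U−F) with t = 2, so FS:SU = t:(1−t) = 2:-1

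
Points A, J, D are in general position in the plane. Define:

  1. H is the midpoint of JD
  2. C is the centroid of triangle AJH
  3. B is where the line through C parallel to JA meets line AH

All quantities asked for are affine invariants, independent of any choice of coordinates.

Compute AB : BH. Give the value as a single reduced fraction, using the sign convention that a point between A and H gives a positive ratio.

AB:BH = 1/2

Assign A = (0, 0), J = (1, 0), D = (0, 1) — the answer is frame-independent, so this choice is without loss of generality.
1. H is the midpoint of JD ⇒ H = (1/2, 1/2)
2. C is the centroid of triangle AJH ⇒ C = (1/2, 1/6)
3. B is where the line through C parallel to JA meets line AH ⇒ B = (1/6, 1/6)
B = A + t·(H−A) with t = 1/3, so AB:BH = t:(1−t) = 1/3:2/3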